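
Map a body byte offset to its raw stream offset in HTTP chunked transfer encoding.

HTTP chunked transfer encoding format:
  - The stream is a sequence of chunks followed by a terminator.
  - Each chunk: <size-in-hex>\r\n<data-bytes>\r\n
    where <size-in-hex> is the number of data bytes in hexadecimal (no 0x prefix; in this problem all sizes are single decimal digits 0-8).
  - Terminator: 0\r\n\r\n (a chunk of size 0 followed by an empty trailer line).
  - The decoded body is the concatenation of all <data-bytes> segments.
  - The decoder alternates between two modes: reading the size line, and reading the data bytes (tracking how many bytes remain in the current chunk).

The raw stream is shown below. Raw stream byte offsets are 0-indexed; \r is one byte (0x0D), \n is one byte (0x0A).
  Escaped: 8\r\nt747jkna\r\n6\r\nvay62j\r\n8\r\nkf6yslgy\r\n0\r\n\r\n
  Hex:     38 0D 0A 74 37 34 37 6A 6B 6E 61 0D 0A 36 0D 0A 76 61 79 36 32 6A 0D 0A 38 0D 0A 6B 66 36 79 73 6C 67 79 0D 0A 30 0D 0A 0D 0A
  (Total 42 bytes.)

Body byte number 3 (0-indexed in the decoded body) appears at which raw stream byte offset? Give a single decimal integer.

Chunk 1: stream[0..1]='8' size=0x8=8, data at stream[3..11]='t747jkna' -> body[0..8], body so far='t747jkna'
Chunk 2: stream[13..14]='6' size=0x6=6, data at stream[16..22]='vay62j' -> body[8..14], body so far='t747jknavay62j'
Chunk 3: stream[24..25]='8' size=0x8=8, data at stream[27..35]='kf6yslgy' -> body[14..22], body so far='t747jknavay62jkf6yslgy'
Chunk 4: stream[37..38]='0' size=0 (terminator). Final body='t747jknavay62jkf6yslgy' (22 bytes)
Body byte 3 at stream offset 6

Answer: 6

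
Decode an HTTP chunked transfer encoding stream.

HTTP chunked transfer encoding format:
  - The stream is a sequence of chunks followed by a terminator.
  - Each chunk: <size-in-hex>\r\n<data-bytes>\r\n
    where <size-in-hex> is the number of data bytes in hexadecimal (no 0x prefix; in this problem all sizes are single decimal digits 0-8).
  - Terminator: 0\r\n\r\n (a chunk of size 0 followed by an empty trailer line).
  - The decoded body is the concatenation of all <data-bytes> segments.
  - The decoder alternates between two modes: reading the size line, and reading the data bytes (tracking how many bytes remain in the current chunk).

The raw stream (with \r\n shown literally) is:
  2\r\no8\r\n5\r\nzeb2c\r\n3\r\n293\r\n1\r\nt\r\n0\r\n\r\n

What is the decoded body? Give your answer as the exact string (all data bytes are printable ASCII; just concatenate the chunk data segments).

Answer: o8zeb2c293t

Derivation:
Chunk 1: stream[0..1]='2' size=0x2=2, data at stream[3..5]='o8' -> body[0..2], body so far='o8'
Chunk 2: stream[7..8]='5' size=0x5=5, data at stream[10..15]='zeb2c' -> body[2..7], body so far='o8zeb2c'
Chunk 3: stream[17..18]='3' size=0x3=3, data at stream[20..23]='293' -> body[7..10], body so far='o8zeb2c293'
Chunk 4: stream[25..26]='1' size=0x1=1, data at stream[28..29]='t' -> body[10..11], body so far='o8zeb2c293t'
Chunk 5: stream[31..32]='0' size=0 (terminator). Final body='o8zeb2c293t' (11 bytes)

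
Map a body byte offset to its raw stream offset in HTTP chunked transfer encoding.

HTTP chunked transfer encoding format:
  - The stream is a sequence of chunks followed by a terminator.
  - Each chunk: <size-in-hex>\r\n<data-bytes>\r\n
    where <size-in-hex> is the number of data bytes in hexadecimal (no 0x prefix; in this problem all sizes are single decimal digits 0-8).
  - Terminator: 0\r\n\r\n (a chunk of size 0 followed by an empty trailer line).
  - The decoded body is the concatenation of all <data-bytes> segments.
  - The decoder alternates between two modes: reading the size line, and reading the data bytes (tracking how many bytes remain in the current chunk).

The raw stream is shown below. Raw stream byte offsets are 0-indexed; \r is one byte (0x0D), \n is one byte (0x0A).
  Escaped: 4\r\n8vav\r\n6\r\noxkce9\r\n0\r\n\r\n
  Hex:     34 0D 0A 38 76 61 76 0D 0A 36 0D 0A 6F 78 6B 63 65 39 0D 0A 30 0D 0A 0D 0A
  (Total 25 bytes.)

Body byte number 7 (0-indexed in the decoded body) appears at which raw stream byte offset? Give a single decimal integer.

Answer: 15

Derivation:
Chunk 1: stream[0..1]='4' size=0x4=4, data at stream[3..7]='8vav' -> body[0..4], body so far='8vav'
Chunk 2: stream[9..10]='6' size=0x6=6, data at stream[12..18]='oxkce9' -> body[4..10], body so far='8vavoxkce9'
Chunk 3: stream[20..21]='0' size=0 (terminator). Final body='8vavoxkce9' (10 bytes)
Body byte 7 at stream offset 15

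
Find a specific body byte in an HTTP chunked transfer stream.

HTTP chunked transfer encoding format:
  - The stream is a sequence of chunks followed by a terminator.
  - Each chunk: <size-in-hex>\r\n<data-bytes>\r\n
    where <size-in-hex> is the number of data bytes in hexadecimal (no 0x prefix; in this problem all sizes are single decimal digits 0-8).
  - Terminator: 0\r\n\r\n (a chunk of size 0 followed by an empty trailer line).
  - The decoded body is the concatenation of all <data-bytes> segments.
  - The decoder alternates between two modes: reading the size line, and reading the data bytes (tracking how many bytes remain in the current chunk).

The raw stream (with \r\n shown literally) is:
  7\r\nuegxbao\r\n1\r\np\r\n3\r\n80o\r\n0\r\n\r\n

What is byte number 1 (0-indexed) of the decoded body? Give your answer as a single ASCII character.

Chunk 1: stream[0..1]='7' size=0x7=7, data at stream[3..10]='uegxbao' -> body[0..7], body so far='uegxbao'
Chunk 2: stream[12..13]='1' size=0x1=1, data at stream[15..16]='p' -> body[7..8], body so far='uegxbaop'
Chunk 3: stream[18..19]='3' size=0x3=3, data at stream[21..24]='80o' -> body[8..11], body so far='uegxbaop80o'
Chunk 4: stream[26..27]='0' size=0 (terminator). Final body='uegxbaop80o' (11 bytes)
Body byte 1 = 'e'

Answer: e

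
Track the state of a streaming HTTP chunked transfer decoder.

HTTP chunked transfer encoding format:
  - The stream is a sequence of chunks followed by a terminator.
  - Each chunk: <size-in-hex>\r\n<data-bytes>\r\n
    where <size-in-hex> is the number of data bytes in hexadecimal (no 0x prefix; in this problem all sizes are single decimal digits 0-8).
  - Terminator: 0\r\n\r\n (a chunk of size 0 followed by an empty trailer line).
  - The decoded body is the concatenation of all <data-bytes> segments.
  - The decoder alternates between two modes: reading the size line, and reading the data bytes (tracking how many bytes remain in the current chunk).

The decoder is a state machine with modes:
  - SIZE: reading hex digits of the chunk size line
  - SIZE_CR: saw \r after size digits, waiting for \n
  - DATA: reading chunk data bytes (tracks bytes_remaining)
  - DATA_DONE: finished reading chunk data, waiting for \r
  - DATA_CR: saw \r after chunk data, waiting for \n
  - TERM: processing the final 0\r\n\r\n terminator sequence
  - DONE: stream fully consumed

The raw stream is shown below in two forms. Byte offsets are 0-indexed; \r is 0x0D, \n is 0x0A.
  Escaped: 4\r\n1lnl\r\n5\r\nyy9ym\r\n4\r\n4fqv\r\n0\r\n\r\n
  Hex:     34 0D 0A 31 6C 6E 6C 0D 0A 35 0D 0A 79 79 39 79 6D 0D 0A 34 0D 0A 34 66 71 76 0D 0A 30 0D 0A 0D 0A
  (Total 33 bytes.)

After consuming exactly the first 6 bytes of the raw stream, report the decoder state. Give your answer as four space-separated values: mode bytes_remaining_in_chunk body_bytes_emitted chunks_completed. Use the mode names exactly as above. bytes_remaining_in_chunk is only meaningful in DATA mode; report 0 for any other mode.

Answer: DATA 1 3 0

Derivation:
Byte 0 = '4': mode=SIZE remaining=0 emitted=0 chunks_done=0
Byte 1 = 0x0D: mode=SIZE_CR remaining=0 emitted=0 chunks_done=0
Byte 2 = 0x0A: mode=DATA remaining=4 emitted=0 chunks_done=0
Byte 3 = '1': mode=DATA remaining=3 emitted=1 chunks_done=0
Byte 4 = 'l': mode=DATA remaining=2 emitted=2 chunks_done=0
Byte 5 = 'n': mode=DATA remaining=1 emitted=3 chunks_done=0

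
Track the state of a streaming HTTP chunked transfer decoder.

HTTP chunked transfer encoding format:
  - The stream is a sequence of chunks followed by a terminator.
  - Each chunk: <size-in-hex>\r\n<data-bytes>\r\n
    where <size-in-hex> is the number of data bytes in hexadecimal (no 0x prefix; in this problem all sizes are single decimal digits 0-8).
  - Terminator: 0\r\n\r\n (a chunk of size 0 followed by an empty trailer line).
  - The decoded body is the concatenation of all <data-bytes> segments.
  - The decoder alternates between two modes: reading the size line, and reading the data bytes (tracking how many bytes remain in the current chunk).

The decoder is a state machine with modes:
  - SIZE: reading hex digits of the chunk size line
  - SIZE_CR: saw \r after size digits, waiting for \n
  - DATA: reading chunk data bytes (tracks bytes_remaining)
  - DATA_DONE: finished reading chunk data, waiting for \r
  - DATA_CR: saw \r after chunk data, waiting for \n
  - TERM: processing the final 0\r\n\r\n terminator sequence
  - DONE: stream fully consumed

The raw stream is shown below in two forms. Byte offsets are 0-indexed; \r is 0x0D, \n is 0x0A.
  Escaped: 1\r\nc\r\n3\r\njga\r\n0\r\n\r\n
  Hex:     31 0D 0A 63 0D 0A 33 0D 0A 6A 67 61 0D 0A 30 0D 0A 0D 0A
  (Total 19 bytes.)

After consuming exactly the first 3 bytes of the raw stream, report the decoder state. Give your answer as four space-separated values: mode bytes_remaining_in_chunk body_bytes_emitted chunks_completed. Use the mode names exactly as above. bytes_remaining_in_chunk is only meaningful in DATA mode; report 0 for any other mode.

Byte 0 = '1': mode=SIZE remaining=0 emitted=0 chunks_done=0
Byte 1 = 0x0D: mode=SIZE_CR remaining=0 emitted=0 chunks_done=0
Byte 2 = 0x0A: mode=DATA remaining=1 emitted=0 chunks_done=0

Answer: DATA 1 0 0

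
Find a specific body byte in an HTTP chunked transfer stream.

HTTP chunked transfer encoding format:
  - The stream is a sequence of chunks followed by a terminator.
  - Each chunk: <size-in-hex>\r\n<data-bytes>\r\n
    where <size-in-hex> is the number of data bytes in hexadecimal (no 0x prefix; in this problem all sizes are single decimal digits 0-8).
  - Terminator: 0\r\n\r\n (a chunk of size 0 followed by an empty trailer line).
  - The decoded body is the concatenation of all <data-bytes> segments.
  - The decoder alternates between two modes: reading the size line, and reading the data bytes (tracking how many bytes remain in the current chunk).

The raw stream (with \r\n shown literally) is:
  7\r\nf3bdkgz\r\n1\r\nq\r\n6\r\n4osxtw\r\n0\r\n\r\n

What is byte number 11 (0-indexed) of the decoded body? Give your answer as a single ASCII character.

Answer: x

Derivation:
Chunk 1: stream[0..1]='7' size=0x7=7, data at stream[3..10]='f3bdkgz' -> body[0..7], body so far='f3bdkgz'
Chunk 2: stream[12..13]='1' size=0x1=1, data at stream[15..16]='q' -> body[7..8], body so far='f3bdkgzq'
Chunk 3: stream[18..19]='6' size=0x6=6, data at stream[21..27]='4osxtw' -> body[8..14], body so far='f3bdkgzq4osxtw'
Chunk 4: stream[29..30]='0' size=0 (terminator). Final body='f3bdkgzq4osxtw' (14 bytes)
Body byte 11 = 'x'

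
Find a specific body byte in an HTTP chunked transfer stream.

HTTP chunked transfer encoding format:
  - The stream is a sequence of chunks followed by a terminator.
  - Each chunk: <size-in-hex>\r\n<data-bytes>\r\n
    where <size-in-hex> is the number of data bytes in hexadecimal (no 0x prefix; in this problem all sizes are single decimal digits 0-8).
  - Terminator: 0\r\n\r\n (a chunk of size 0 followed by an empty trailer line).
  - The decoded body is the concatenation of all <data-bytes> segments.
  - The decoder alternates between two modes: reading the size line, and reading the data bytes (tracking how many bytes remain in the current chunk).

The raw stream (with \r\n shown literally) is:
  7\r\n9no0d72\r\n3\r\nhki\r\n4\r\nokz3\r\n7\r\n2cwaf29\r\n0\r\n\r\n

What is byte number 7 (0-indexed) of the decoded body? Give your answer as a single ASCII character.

Answer: h

Derivation:
Chunk 1: stream[0..1]='7' size=0x7=7, data at stream[3..10]='9no0d72' -> body[0..7], body so far='9no0d72'
Chunk 2: stream[12..13]='3' size=0x3=3, data at stream[15..18]='hki' -> body[7..10], body so far='9no0d72hki'
Chunk 3: stream[20..21]='4' size=0x4=4, data at stream[23..27]='okz3' -> body[10..14], body so far='9no0d72hkiokz3'
Chunk 4: stream[29..30]='7' size=0x7=7, data at stream[32..39]='2cwaf29' -> body[14..21], body so far='9no0d72hkiokz32cwaf29'
Chunk 5: stream[41..42]='0' size=0 (terminator). Final body='9no0d72hkiokz32cwaf29' (21 bytes)
Body byte 7 = 'h'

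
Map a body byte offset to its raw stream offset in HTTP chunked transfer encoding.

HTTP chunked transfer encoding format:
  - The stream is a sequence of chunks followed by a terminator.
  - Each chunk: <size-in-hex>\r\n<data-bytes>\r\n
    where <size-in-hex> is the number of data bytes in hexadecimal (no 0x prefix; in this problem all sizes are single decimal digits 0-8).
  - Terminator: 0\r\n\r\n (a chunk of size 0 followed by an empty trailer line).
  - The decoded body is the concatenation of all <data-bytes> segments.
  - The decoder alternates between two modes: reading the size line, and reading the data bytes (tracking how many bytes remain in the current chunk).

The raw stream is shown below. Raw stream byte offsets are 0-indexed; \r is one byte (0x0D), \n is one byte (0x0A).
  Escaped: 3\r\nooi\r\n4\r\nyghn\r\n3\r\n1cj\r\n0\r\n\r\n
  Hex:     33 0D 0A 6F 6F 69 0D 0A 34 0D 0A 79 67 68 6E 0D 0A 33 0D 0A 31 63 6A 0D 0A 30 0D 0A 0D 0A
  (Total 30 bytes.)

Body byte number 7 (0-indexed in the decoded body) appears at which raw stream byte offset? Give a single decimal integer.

Chunk 1: stream[0..1]='3' size=0x3=3, data at stream[3..6]='ooi' -> body[0..3], body so far='ooi'
Chunk 2: stream[8..9]='4' size=0x4=4, data at stream[11..15]='yghn' -> body[3..7], body so far='ooiyghn'
Chunk 3: stream[17..18]='3' size=0x3=3, data at stream[20..23]='1cj' -> body[7..10], body so far='ooiyghn1cj'
Chunk 4: stream[25..26]='0' size=0 (terminator). Final body='ooiyghn1cj' (10 bytes)
Body byte 7 at stream offset 20

Answer: 20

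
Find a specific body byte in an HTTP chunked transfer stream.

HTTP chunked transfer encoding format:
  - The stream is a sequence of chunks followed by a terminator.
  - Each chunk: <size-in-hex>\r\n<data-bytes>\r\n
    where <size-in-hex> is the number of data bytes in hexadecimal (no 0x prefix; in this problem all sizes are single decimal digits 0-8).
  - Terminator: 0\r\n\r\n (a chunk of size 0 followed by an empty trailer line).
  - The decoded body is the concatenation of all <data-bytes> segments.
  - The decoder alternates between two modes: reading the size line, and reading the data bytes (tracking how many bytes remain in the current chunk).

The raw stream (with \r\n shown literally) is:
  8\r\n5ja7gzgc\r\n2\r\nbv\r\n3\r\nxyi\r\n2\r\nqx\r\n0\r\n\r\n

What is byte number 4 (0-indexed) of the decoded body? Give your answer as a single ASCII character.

Answer: g

Derivation:
Chunk 1: stream[0..1]='8' size=0x8=8, data at stream[3..11]='5ja7gzgc' -> body[0..8], body so far='5ja7gzgc'
Chunk 2: stream[13..14]='2' size=0x2=2, data at stream[16..18]='bv' -> body[8..10], body so far='5ja7gzgcbv'
Chunk 3: stream[20..21]='3' size=0x3=3, data at stream[23..26]='xyi' -> body[10..13], body so far='5ja7gzgcbvxyi'
Chunk 4: stream[28..29]='2' size=0x2=2, data at stream[31..33]='qx' -> body[13..15], body so far='5ja7gzgcbvxyiqx'
Chunk 5: stream[35..36]='0' size=0 (terminator). Final body='5ja7gzgcbvxyiqx' (15 bytes)
Body byte 4 = 'g'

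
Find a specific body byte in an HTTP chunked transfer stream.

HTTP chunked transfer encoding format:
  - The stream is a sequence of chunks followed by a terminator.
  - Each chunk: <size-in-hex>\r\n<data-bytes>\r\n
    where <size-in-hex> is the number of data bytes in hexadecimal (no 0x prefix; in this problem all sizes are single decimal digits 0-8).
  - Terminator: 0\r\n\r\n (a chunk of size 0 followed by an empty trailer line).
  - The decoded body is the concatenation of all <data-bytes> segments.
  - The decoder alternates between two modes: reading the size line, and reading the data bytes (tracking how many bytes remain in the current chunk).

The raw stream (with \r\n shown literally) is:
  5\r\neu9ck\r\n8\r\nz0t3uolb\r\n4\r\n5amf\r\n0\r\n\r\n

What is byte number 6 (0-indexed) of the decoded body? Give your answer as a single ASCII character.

Chunk 1: stream[0..1]='5' size=0x5=5, data at stream[3..8]='eu9ck' -> body[0..5], body so far='eu9ck'
Chunk 2: stream[10..11]='8' size=0x8=8, data at stream[13..21]='z0t3uolb' -> body[5..13], body so far='eu9ckz0t3uolb'
Chunk 3: stream[23..24]='4' size=0x4=4, data at stream[26..30]='5amf' -> body[13..17], body so far='eu9ckz0t3uolb5amf'
Chunk 4: stream[32..33]='0' size=0 (terminator). Final body='eu9ckz0t3uolb5amf' (17 bytes)
Body byte 6 = '0'

Answer: 0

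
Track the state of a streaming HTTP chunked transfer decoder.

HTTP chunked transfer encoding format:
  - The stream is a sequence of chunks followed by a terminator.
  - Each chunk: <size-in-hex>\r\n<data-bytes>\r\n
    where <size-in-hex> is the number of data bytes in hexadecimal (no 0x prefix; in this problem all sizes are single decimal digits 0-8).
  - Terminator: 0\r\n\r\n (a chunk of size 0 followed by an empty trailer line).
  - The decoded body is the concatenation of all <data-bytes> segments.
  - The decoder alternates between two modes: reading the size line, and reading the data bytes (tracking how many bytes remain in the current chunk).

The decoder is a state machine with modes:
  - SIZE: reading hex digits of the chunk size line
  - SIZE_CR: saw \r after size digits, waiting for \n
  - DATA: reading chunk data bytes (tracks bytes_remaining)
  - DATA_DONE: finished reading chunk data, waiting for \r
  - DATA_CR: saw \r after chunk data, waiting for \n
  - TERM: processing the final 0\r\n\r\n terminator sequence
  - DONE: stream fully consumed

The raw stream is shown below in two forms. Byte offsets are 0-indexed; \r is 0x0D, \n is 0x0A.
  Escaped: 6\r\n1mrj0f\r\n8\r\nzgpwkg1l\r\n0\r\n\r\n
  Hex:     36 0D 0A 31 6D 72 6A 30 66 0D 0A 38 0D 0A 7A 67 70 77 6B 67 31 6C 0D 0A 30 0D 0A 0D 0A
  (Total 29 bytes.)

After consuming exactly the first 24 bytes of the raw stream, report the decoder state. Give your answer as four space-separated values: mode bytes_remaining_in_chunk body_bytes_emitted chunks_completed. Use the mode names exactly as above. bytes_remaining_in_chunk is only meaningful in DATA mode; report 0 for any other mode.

Answer: SIZE 0 14 2

Derivation:
Byte 0 = '6': mode=SIZE remaining=0 emitted=0 chunks_done=0
Byte 1 = 0x0D: mode=SIZE_CR remaining=0 emitted=0 chunks_done=0
Byte 2 = 0x0A: mode=DATA remaining=6 emitted=0 chunks_done=0
Byte 3 = '1': mode=DATA remaining=5 emitted=1 chunks_done=0
Byte 4 = 'm': mode=DATA remaining=4 emitted=2 chunks_done=0
Byte 5 = 'r': mode=DATA remaining=3 emitted=3 chunks_done=0
Byte 6 = 'j': mode=DATA remaining=2 emitted=4 chunks_done=0
Byte 7 = '0': mode=DATA remaining=1 emitted=5 chunks_done=0
Byte 8 = 'f': mode=DATA_DONE remaining=0 emitted=6 chunks_done=0
Byte 9 = 0x0D: mode=DATA_CR remaining=0 emitted=6 chunks_done=0
Byte 10 = 0x0A: mode=SIZE remaining=0 emitted=6 chunks_done=1
Byte 11 = '8': mode=SIZE remaining=0 emitted=6 chunks_done=1
Byte 12 = 0x0D: mode=SIZE_CR remaining=0 emitted=6 chunks_done=1
Byte 13 = 0x0A: mode=DATA remaining=8 emitted=6 chunks_done=1
Byte 14 = 'z': mode=DATA remaining=7 emitted=7 chunks_done=1
Byte 15 = 'g': mode=DATA remaining=6 emitted=8 chunks_done=1
Byte 16 = 'p': mode=DATA remaining=5 emitted=9 chunks_done=1
Byte 17 = 'w': mode=DATA remaining=4 emitted=10 chunks_done=1
Byte 18 = 'k': mode=DATA remaining=3 emitted=11 chunks_done=1
Byte 19 = 'g': mode=DATA remaining=2 emitted=12 chunks_done=1
Byte 20 = '1': mode=DATA remaining=1 emitted=13 chunks_done=1
Byte 21 = 'l': mode=DATA_DONE remaining=0 emitted=14 chunks_done=1
Byte 22 = 0x0D: mode=DATA_CR remaining=0 emitted=14 chunks_done=1
Byte 23 = 0x0A: mode=SIZE remaining=0 emitted=14 chunks_done=2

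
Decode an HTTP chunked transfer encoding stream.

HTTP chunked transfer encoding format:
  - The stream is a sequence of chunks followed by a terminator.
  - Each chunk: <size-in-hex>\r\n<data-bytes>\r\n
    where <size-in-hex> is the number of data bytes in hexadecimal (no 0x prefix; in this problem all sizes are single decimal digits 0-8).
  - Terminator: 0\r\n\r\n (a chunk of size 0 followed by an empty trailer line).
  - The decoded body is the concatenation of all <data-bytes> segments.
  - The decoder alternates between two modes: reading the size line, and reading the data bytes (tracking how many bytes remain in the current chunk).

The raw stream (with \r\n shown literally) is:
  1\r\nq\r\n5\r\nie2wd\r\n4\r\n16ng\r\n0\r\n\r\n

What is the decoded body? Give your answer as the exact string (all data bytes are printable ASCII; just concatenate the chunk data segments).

Chunk 1: stream[0..1]='1' size=0x1=1, data at stream[3..4]='q' -> body[0..1], body so far='q'
Chunk 2: stream[6..7]='5' size=0x5=5, data at stream[9..14]='ie2wd' -> body[1..6], body so far='qie2wd'
Chunk 3: stream[16..17]='4' size=0x4=4, data at stream[19..23]='16ng' -> body[6..10], body so far='qie2wd16ng'
Chunk 4: stream[25..26]='0' size=0 (terminator). Final body='qie2wd16ng' (10 bytes)

Answer: qie2wd16ng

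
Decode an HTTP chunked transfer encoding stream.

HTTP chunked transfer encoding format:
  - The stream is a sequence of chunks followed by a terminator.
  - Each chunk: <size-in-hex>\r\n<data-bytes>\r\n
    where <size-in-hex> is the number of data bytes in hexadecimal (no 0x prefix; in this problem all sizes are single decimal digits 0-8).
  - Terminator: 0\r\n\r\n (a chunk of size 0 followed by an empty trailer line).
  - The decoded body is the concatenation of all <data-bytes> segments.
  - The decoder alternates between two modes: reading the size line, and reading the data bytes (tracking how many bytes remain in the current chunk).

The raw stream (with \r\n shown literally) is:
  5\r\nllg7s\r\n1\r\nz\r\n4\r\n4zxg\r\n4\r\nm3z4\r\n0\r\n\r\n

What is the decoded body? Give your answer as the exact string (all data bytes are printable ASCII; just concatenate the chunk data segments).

Answer: llg7sz4zxgm3z4

Derivation:
Chunk 1: stream[0..1]='5' size=0x5=5, data at stream[3..8]='llg7s' -> body[0..5], body so far='llg7s'
Chunk 2: stream[10..11]='1' size=0x1=1, data at stream[13..14]='z' -> body[5..6], body so far='llg7sz'
Chunk 3: stream[16..17]='4' size=0x4=4, data at stream[19..23]='4zxg' -> body[6..10], body so far='llg7sz4zxg'
Chunk 4: stream[25..26]='4' size=0x4=4, data at stream[28..32]='m3z4' -> body[10..14], body so far='llg7sz4zxgm3z4'
Chunk 5: stream[34..35]='0' size=0 (terminator). Final body='llg7sz4zxgm3z4' (14 bytes)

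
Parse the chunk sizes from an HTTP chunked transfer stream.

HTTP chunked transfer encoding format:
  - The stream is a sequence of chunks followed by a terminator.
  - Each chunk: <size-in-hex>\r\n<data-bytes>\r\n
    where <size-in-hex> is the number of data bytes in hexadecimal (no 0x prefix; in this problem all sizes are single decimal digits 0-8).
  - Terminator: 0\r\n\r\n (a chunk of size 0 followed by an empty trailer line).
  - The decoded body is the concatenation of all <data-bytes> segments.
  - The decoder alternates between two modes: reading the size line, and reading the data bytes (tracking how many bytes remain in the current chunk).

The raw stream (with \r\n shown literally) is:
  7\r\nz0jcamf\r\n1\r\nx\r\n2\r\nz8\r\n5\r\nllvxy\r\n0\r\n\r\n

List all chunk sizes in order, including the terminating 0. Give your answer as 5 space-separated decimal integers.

Chunk 1: stream[0..1]='7' size=0x7=7, data at stream[3..10]='z0jcamf' -> body[0..7], body so far='z0jcamf'
Chunk 2: stream[12..13]='1' size=0x1=1, data at stream[15..16]='x' -> body[7..8], body so far='z0jcamfx'
Chunk 3: stream[18..19]='2' size=0x2=2, data at stream[21..23]='z8' -> body[8..10], body so far='z0jcamfxz8'
Chunk 4: stream[25..26]='5' size=0x5=5, data at stream[28..33]='llvxy' -> body[10..15], body so far='z0jcamfxz8llvxy'
Chunk 5: stream[35..36]='0' size=0 (terminator). Final body='z0jcamfxz8llvxy' (15 bytes)

Answer: 7 1 2 5 0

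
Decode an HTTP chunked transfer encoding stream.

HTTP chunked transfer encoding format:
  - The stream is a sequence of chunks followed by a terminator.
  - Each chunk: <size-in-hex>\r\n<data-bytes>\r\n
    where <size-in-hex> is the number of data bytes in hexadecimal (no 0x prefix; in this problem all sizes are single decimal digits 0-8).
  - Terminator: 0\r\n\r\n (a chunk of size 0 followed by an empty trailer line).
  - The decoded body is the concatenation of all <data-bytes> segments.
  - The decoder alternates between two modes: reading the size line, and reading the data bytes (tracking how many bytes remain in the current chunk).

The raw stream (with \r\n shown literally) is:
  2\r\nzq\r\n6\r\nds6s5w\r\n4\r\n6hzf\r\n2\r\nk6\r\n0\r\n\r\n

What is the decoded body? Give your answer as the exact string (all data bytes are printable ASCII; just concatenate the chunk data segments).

Answer: zqds6s5w6hzfk6

Derivation:
Chunk 1: stream[0..1]='2' size=0x2=2, data at stream[3..5]='zq' -> body[0..2], body so far='zq'
Chunk 2: stream[7..8]='6' size=0x6=6, data at stream[10..16]='ds6s5w' -> body[2..8], body so far='zqds6s5w'
Chunk 3: stream[18..19]='4' size=0x4=4, data at stream[21..25]='6hzf' -> body[8..12], body so far='zqds6s5w6hzf'
Chunk 4: stream[27..28]='2' size=0x2=2, data at stream[30..32]='k6' -> body[12..14], body so far='zqds6s5w6hzfk6'
Chunk 5: stream[34..35]='0' size=0 (terminator). Final body='zqds6s5w6hzfk6' (14 bytes)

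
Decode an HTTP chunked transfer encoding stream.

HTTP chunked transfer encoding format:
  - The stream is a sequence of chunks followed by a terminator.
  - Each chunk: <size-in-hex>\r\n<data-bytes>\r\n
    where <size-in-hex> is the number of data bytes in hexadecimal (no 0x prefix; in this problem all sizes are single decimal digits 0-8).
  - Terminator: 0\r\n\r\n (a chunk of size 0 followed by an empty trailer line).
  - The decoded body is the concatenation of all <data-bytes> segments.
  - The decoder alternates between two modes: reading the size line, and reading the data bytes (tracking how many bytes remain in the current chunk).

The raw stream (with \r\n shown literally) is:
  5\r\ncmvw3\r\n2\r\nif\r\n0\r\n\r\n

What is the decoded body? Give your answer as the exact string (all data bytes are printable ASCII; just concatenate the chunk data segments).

Answer: cmvw3if

Derivation:
Chunk 1: stream[0..1]='5' size=0x5=5, data at stream[3..8]='cmvw3' -> body[0..5], body so far='cmvw3'
Chunk 2: stream[10..11]='2' size=0x2=2, data at stream[13..15]='if' -> body[5..7], body so far='cmvw3if'
Chunk 3: stream[17..18]='0' size=0 (terminator). Final body='cmvw3if' (7 bytes)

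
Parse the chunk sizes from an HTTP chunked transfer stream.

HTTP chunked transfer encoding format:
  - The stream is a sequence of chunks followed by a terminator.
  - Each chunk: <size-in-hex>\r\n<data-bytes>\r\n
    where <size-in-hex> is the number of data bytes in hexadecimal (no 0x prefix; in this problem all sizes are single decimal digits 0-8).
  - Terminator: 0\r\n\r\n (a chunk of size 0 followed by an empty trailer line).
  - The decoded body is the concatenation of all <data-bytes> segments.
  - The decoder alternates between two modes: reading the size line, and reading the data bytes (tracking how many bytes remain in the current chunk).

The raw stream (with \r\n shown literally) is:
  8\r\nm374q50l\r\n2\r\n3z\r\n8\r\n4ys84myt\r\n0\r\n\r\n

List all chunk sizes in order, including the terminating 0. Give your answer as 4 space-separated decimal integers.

Answer: 8 2 8 0

Derivation:
Chunk 1: stream[0..1]='8' size=0x8=8, data at stream[3..11]='m374q50l' -> body[0..8], body so far='m374q50l'
Chunk 2: stream[13..14]='2' size=0x2=2, data at stream[16..18]='3z' -> body[8..10], body so far='m374q50l3z'
Chunk 3: stream[20..21]='8' size=0x8=8, data at stream[23..31]='4ys84myt' -> body[10..18], body so far='m374q50l3z4ys84myt'
Chunk 4: stream[33..34]='0' size=0 (terminator). Final body='m374q50l3z4ys84myt' (18 bytes)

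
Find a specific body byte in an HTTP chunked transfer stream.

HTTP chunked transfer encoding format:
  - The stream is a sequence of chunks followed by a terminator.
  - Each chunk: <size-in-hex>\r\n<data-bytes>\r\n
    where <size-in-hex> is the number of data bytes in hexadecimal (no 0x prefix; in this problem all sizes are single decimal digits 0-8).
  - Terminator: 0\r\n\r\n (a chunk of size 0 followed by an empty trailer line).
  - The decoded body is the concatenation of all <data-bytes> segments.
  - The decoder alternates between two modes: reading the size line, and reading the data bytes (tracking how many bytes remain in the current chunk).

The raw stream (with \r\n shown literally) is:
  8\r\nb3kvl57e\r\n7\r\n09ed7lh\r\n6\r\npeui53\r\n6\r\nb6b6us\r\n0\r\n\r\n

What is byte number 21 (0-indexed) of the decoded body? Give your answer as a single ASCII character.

Answer: b

Derivation:
Chunk 1: stream[0..1]='8' size=0x8=8, data at stream[3..11]='b3kvl57e' -> body[0..8], body so far='b3kvl57e'
Chunk 2: stream[13..14]='7' size=0x7=7, data at stream[16..23]='09ed7lh' -> body[8..15], body so far='b3kvl57e09ed7lh'
Chunk 3: stream[25..26]='6' size=0x6=6, data at stream[28..34]='peui53' -> body[15..21], body so far='b3kvl57e09ed7lhpeui53'
Chunk 4: stream[36..37]='6' size=0x6=6, data at stream[39..45]='b6b6us' -> body[21..27], body so far='b3kvl57e09ed7lhpeui53b6b6us'
Chunk 5: stream[47..48]='0' size=0 (terminator). Final body='b3kvl57e09ed7lhpeui53b6b6us' (27 bytes)
Body byte 21 = 'b'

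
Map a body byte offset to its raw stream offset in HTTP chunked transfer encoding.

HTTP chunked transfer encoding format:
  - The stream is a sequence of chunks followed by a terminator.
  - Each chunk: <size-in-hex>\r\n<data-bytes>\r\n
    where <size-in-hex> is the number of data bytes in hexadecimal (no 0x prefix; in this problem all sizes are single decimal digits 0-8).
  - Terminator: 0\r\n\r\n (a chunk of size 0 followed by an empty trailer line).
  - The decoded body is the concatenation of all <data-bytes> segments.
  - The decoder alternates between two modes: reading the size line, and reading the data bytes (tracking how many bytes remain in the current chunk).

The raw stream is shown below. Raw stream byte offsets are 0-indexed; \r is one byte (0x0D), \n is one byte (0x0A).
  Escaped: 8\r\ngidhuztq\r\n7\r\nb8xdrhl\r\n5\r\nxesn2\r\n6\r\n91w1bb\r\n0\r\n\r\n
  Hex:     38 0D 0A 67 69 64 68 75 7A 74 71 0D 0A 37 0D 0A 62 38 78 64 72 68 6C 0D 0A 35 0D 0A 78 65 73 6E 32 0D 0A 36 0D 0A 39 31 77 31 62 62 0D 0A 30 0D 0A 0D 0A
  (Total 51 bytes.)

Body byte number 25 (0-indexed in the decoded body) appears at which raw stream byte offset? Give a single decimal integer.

Chunk 1: stream[0..1]='8' size=0x8=8, data at stream[3..11]='gidhuztq' -> body[0..8], body so far='gidhuztq'
Chunk 2: stream[13..14]='7' size=0x7=7, data at stream[16..23]='b8xdrhl' -> body[8..15], body so far='gidhuztqb8xdrhl'
Chunk 3: stream[25..26]='5' size=0x5=5, data at stream[28..33]='xesn2' -> body[15..20], body so far='gidhuztqb8xdrhlxesn2'
Chunk 4: stream[35..36]='6' size=0x6=6, data at stream[38..44]='91w1bb' -> body[20..26], body so far='gidhuztqb8xdrhlxesn291w1bb'
Chunk 5: stream[46..47]='0' size=0 (terminator). Final body='gidhuztqb8xdrhlxesn291w1bb' (26 bytes)
Body byte 25 at stream offset 43

Answer: 43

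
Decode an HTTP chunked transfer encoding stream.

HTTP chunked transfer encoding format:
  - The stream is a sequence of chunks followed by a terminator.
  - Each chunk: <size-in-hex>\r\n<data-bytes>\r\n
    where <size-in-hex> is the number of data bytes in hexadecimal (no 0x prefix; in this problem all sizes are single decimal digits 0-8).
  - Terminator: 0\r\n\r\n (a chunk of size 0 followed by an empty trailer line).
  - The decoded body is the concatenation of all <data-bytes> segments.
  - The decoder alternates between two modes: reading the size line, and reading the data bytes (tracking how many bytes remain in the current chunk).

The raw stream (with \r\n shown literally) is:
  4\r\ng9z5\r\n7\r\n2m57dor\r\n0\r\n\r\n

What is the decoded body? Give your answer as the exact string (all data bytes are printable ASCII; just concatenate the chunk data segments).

Chunk 1: stream[0..1]='4' size=0x4=4, data at stream[3..7]='g9z5' -> body[0..4], body so far='g9z5'
Chunk 2: stream[9..10]='7' size=0x7=7, data at stream[12..19]='2m57dor' -> body[4..11], body so far='g9z52m57dor'
Chunk 3: stream[21..22]='0' size=0 (terminator). Final body='g9z52m57dor' (11 bytes)

Answer: g9z52m57dor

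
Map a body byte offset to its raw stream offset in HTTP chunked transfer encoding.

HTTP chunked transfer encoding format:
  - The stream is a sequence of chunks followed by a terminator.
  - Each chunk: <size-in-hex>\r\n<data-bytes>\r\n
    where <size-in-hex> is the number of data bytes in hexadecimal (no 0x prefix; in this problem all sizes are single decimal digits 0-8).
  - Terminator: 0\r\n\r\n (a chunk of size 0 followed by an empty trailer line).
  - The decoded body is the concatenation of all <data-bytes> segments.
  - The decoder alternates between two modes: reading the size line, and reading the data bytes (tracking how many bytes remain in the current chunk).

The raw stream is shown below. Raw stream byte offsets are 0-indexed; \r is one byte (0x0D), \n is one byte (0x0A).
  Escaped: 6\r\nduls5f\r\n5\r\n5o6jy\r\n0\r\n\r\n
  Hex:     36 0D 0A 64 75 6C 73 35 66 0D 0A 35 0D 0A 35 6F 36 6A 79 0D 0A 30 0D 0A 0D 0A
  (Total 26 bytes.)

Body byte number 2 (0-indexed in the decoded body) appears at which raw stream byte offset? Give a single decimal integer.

Chunk 1: stream[0..1]='6' size=0x6=6, data at stream[3..9]='duls5f' -> body[0..6], body so far='duls5f'
Chunk 2: stream[11..12]='5' size=0x5=5, data at stream[14..19]='5o6jy' -> body[6..11], body so far='duls5f5o6jy'
Chunk 3: stream[21..22]='0' size=0 (terminator). Final body='duls5f5o6jy' (11 bytes)
Body byte 2 at stream offset 5

Answer: 5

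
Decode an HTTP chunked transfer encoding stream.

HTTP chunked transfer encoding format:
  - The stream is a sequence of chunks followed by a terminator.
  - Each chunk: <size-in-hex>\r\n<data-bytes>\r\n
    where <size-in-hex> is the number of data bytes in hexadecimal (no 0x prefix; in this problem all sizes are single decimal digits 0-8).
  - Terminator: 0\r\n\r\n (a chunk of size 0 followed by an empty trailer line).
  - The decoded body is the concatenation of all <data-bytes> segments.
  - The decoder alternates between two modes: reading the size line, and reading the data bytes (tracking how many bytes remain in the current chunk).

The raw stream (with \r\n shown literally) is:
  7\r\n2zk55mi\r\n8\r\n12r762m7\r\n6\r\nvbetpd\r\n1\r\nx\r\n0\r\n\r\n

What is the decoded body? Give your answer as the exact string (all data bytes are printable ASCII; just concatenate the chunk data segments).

Chunk 1: stream[0..1]='7' size=0x7=7, data at stream[3..10]='2zk55mi' -> body[0..7], body so far='2zk55mi'
Chunk 2: stream[12..13]='8' size=0x8=8, data at stream[15..23]='12r762m7' -> body[7..15], body so far='2zk55mi12r762m7'
Chunk 3: stream[25..26]='6' size=0x6=6, data at stream[28..34]='vbetpd' -> body[15..21], body so far='2zk55mi12r762m7vbetpd'
Chunk 4: stream[36..37]='1' size=0x1=1, data at stream[39..40]='x' -> body[21..22], body so far='2zk55mi12r762m7vbetpdx'
Chunk 5: stream[42..43]='0' size=0 (terminator). Final body='2zk55mi12r762m7vbetpdx' (22 bytes)

Answer: 2zk55mi12r762m7vbetpdx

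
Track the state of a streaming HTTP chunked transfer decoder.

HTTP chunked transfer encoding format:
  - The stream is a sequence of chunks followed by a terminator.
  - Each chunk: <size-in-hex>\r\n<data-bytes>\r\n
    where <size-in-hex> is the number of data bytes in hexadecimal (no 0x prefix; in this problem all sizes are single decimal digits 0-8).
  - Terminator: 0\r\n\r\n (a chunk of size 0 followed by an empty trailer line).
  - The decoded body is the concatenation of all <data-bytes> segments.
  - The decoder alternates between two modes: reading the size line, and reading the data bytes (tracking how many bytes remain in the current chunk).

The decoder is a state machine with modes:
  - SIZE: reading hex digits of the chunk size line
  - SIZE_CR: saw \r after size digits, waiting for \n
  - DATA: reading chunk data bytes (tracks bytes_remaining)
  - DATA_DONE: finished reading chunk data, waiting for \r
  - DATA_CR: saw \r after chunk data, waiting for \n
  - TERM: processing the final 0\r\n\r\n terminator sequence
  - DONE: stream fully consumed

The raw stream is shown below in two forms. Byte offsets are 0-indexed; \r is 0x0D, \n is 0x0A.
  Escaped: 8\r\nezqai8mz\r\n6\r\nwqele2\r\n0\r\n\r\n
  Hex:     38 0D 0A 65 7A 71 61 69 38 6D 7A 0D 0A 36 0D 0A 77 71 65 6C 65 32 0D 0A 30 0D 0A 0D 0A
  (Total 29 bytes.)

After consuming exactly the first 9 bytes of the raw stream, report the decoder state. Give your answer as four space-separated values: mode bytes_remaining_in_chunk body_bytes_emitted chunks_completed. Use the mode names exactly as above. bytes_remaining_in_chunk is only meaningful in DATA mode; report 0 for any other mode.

Answer: DATA 2 6 0

Derivation:
Byte 0 = '8': mode=SIZE remaining=0 emitted=0 chunks_done=0
Byte 1 = 0x0D: mode=SIZE_CR remaining=0 emitted=0 chunks_done=0
Byte 2 = 0x0A: mode=DATA remaining=8 emitted=0 chunks_done=0
Byte 3 = 'e': mode=DATA remaining=7 emitted=1 chunks_done=0
Byte 4 = 'z': mode=DATA remaining=6 emitted=2 chunks_done=0
Byte 5 = 'q': mode=DATA remaining=5 emitted=3 chunks_done=0
Byte 6 = 'a': mode=DATA remaining=4 emitted=4 chunks_done=0
Byte 7 = 'i': mode=DATA remaining=3 emitted=5 chunks_done=0
Byte 8 = '8': mode=DATA remaining=2 emitted=6 chunks_done=0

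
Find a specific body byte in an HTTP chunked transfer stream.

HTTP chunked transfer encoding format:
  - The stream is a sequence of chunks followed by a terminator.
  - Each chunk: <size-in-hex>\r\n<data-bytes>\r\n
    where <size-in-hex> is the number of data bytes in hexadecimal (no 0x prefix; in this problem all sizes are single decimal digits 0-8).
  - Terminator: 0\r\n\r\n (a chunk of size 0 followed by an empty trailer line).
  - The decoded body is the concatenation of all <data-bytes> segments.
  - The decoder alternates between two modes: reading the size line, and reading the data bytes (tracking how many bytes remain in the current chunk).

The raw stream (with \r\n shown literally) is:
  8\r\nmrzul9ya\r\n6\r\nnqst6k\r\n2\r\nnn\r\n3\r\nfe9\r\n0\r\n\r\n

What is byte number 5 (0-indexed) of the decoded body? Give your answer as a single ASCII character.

Chunk 1: stream[0..1]='8' size=0x8=8, data at stream[3..11]='mrzul9ya' -> body[0..8], body so far='mrzul9ya'
Chunk 2: stream[13..14]='6' size=0x6=6, data at stream[16..22]='nqst6k' -> body[8..14], body so far='mrzul9yanqst6k'
Chunk 3: stream[24..25]='2' size=0x2=2, data at stream[27..29]='nn' -> body[14..16], body so far='mrzul9yanqst6knn'
Chunk 4: stream[31..32]='3' size=0x3=3, data at stream[34..37]='fe9' -> body[16..19], body so far='mrzul9yanqst6knnfe9'
Chunk 5: stream[39..40]='0' size=0 (terminator). Final body='mrzul9yanqst6knnfe9' (19 bytes)
Body byte 5 = '9'

Answer: 9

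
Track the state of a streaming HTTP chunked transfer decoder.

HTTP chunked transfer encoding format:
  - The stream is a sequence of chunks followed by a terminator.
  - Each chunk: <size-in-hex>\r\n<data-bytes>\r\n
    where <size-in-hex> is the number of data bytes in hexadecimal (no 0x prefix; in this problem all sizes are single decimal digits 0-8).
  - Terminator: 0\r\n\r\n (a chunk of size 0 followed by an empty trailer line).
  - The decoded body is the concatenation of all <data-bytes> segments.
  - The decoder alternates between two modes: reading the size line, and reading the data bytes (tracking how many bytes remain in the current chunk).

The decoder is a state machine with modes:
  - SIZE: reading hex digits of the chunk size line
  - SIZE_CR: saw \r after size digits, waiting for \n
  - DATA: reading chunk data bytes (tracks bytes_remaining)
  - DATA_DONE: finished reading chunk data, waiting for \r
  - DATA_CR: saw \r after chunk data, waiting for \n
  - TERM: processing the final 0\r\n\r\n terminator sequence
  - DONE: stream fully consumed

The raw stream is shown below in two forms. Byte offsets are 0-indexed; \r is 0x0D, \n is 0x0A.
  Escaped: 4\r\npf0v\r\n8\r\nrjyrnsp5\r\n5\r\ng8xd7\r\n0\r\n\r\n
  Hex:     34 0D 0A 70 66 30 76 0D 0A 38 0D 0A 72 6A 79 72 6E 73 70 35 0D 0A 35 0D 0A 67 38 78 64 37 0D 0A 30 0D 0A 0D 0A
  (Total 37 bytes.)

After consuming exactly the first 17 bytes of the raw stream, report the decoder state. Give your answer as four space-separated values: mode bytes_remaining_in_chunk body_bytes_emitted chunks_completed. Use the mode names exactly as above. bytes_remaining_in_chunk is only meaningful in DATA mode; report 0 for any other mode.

Byte 0 = '4': mode=SIZE remaining=0 emitted=0 chunks_done=0
Byte 1 = 0x0D: mode=SIZE_CR remaining=0 emitted=0 chunks_done=0
Byte 2 = 0x0A: mode=DATA remaining=4 emitted=0 chunks_done=0
Byte 3 = 'p': mode=DATA remaining=3 emitted=1 chunks_done=0
Byte 4 = 'f': mode=DATA remaining=2 emitted=2 chunks_done=0
Byte 5 = '0': mode=DATA remaining=1 emitted=3 chunks_done=0
Byte 6 = 'v': mode=DATA_DONE remaining=0 emitted=4 chunks_done=0
Byte 7 = 0x0D: mode=DATA_CR remaining=0 emitted=4 chunks_done=0
Byte 8 = 0x0A: mode=SIZE remaining=0 emitted=4 chunks_done=1
Byte 9 = '8': mode=SIZE remaining=0 emitted=4 chunks_done=1
Byte 10 = 0x0D: mode=SIZE_CR remaining=0 emitted=4 chunks_done=1
Byte 11 = 0x0A: mode=DATA remaining=8 emitted=4 chunks_done=1
Byte 12 = 'r': mode=DATA remaining=7 emitted=5 chunks_done=1
Byte 13 = 'j': mode=DATA remaining=6 emitted=6 chunks_done=1
Byte 14 = 'y': mode=DATA remaining=5 emitted=7 chunks_done=1
Byte 15 = 'r': mode=DATA remaining=4 emitted=8 chunks_done=1
Byte 16 = 'n': mode=DATA remaining=3 emitted=9 chunks_done=1

Answer: DATA 3 9 1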